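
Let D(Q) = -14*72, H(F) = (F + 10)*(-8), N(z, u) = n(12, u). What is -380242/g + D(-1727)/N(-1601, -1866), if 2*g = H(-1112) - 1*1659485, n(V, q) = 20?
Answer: -412166168/8253345 ≈ -49.939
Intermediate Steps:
N(z, u) = 20
H(F) = -80 - 8*F (H(F) = (10 + F)*(-8) = -80 - 8*F)
g = -1650669/2 (g = ((-80 - 8*(-1112)) - 1*1659485)/2 = ((-80 + 8896) - 1659485)/2 = (8816 - 1659485)/2 = (½)*(-1650669) = -1650669/2 ≈ -8.2533e+5)
D(Q) = -1008
-380242/g + D(-1727)/N(-1601, -1866) = -380242/(-1650669/2) - 1008/20 = -380242*(-2/1650669) - 1008*1/20 = 760484/1650669 - 252/5 = -412166168/8253345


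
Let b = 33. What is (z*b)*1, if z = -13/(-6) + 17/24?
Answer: 759/8 ≈ 94.875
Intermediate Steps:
z = 23/8 (z = -13*(-⅙) + 17*(1/24) = 13/6 + 17/24 = 23/8 ≈ 2.8750)
(z*b)*1 = ((23/8)*33)*1 = (759/8)*1 = 759/8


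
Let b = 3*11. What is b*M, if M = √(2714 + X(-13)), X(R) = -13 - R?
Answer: 33*√2714 ≈ 1719.2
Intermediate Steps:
M = √2714 (M = √(2714 + (-13 - 1*(-13))) = √(2714 + (-13 + 13)) = √(2714 + 0) = √2714 ≈ 52.096)
b = 33
b*M = 33*√2714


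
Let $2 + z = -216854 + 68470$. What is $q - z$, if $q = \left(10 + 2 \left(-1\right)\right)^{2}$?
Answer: $148450$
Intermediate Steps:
$z = -148386$ ($z = -2 + \left(-216854 + 68470\right) = -2 - 148384 = -148386$)
$q = 64$ ($q = \left(10 - 2\right)^{2} = 8^{2} = 64$)
$q - z = 64 - -148386 = 64 + 148386 = 148450$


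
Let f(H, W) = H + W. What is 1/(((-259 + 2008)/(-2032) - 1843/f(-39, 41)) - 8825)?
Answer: -2032/19806637 ≈ -0.00010259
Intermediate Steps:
1/(((-259 + 2008)/(-2032) - 1843/f(-39, 41)) - 8825) = 1/(((-259 + 2008)/(-2032) - 1843/(-39 + 41)) - 8825) = 1/((1749*(-1/2032) - 1843/2) - 8825) = 1/((-1749/2032 - 1843*½) - 8825) = 1/((-1749/2032 - 1843/2) - 8825) = 1/(-1874237/2032 - 8825) = 1/(-19806637/2032) = -2032/19806637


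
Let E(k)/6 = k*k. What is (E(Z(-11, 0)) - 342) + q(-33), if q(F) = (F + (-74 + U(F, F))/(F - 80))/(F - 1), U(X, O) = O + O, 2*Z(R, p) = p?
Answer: -1310375/3842 ≈ -341.07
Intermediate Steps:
Z(R, p) = p/2
E(k) = 6*k² (E(k) = 6*(k*k) = 6*k²)
U(X, O) = 2*O
q(F) = (F + (-74 + 2*F)/(-80 + F))/(-1 + F) (q(F) = (F + (-74 + 2*F)/(F - 80))/(F - 1) = (F + (-74 + 2*F)/(-80 + F))/(-1 + F))
(E(Z(-11, 0)) - 342) + q(-33) = (6*((½)*0)² - 342) + (-74 + (-33)² - 78*(-33))/(80 + (-33)² - 81*(-33)) = (6*0² - 342) + (-74 + 1089 + 2574)/(80 + 1089 + 2673) = (6*0 - 342) + 3589/3842 = (0 - 342) + (1/3842)*3589 = -342 + 3589/3842 = -1310375/3842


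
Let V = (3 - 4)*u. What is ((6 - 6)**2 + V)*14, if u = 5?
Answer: -70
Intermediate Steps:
V = -5 (V = (3 - 4)*5 = -1*5 = -5)
((6 - 6)**2 + V)*14 = ((6 - 6)**2 - 5)*14 = (0**2 - 5)*14 = (0 - 5)*14 = -5*14 = -70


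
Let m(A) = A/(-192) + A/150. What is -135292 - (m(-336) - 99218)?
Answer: -3607351/100 ≈ -36074.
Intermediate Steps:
m(A) = 7*A/4800 (m(A) = A*(-1/192) + A*(1/150) = -A/192 + A/150 = 7*A/4800)
-135292 - (m(-336) - 99218) = -135292 - ((7/4800)*(-336) - 99218) = -135292 - (-49/100 - 99218) = -135292 - 1*(-9921849/100) = -135292 + 9921849/100 = -3607351/100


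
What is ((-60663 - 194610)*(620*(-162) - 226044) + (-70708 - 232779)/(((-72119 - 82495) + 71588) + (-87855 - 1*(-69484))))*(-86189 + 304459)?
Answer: 25267546822553294090/1389 ≈ 1.8191e+16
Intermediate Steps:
((-60663 - 194610)*(620*(-162) - 226044) + (-70708 - 232779)/(((-72119 - 82495) + 71588) + (-87855 - 1*(-69484))))*(-86189 + 304459) = (-255273*(-100440 - 226044) - 303487/((-154614 + 71588) + (-87855 + 69484)))*218270 = (-255273*(-326484) - 303487/(-83026 - 18371))*218270 = (83342550132 - 303487/(-101397))*218270 = (83342550132 - 303487*(-1/101397))*218270 = (83342550132 + 303487/101397)*218270 = (8450684556037891/101397)*218270 = 25267546822553294090/1389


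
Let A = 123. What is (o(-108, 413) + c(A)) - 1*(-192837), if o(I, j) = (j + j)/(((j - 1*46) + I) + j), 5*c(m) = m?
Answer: 46287079/240 ≈ 1.9286e+5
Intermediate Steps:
c(m) = m/5
o(I, j) = 2*j/(-46 + I + 2*j) (o(I, j) = (2*j)/(((j - 46) + I) + j) = (2*j)/(((-46 + j) + I) + j) = (2*j)/((-46 + I + j) + j) = (2*j)/(-46 + I + 2*j) = 2*j/(-46 + I + 2*j))
(o(-108, 413) + c(A)) - 1*(-192837) = (2*413/(-46 - 108 + 2*413) + (1/5)*123) - 1*(-192837) = (2*413/(-46 - 108 + 826) + 123/5) + 192837 = (2*413/672 + 123/5) + 192837 = (2*413*(1/672) + 123/5) + 192837 = (59/48 + 123/5) + 192837 = 6199/240 + 192837 = 46287079/240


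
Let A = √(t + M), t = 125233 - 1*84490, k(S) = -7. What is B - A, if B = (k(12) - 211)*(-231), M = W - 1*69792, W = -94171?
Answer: 50358 - 2*I*√30805 ≈ 50358.0 - 351.03*I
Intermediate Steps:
M = -163963 (M = -94171 - 1*69792 = -94171 - 69792 = -163963)
t = 40743 (t = 125233 - 84490 = 40743)
B = 50358 (B = (-7 - 211)*(-231) = -218*(-231) = 50358)
A = 2*I*√30805 (A = √(40743 - 163963) = √(-123220) = 2*I*√30805 ≈ 351.03*I)
B - A = 50358 - 2*I*√30805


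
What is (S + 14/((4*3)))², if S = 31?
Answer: 37249/36 ≈ 1034.7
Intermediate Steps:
(S + 14/((4*3)))² = (31 + 14/((4*3)))² = (31 + 14/12)² = (31 + 14*(1/12))² = (31 + 7/6)² = (193/6)² = 37249/36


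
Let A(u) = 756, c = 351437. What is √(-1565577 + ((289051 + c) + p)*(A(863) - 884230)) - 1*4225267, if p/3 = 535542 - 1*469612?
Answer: -4225267 + 3*I*√82288709261 ≈ -4.2253e+6 + 8.6058e+5*I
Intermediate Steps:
p = 197790 (p = 3*(535542 - 1*469612) = 3*(535542 - 469612) = 3*65930 = 197790)
√(-1565577 + ((289051 + c) + p)*(A(863) - 884230)) - 1*4225267 = √(-1565577 + ((289051 + 351437) + 197790)*(756 - 884230)) - 1*4225267 = √(-1565577 + (640488 + 197790)*(-883474)) - 4225267 = √(-1565577 + 838278*(-883474)) - 4225267 = √(-1565577 - 740596817772) - 4225267 = √(-740598383349) - 4225267 = 3*I*√82288709261 - 4225267 = -4225267 + 3*I*√82288709261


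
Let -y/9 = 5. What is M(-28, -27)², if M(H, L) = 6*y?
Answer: 72900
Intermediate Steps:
y = -45 (y = -9*5 = -45)
M(H, L) = -270 (M(H, L) = 6*(-45) = -270)
M(-28, -27)² = (-270)² = 72900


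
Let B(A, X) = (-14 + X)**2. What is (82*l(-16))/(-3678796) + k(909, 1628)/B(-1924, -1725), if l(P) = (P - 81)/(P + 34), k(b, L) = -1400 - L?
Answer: -88227619375/100126118144844 ≈ -0.00088117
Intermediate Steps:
l(P) = (-81 + P)/(34 + P)
(82*l(-16))/(-3678796) + k(909, 1628)/B(-1924, -1725) = (82*((-81 - 16)/(34 - 16)))/(-3678796) + (-1400 - 1*1628)/((-14 - 1725)**2) = (82*(-97/18))*(-1/3678796) + (-1400 - 1628)/((-1739)**2) = (82*((1/18)*(-97)))*(-1/3678796) - 3028/3024121 = (82*(-97/18))*(-1/3678796) - 3028*1/3024121 = -3977/9*(-1/3678796) - 3028/3024121 = 3977/33109164 - 3028/3024121 = -88227619375/100126118144844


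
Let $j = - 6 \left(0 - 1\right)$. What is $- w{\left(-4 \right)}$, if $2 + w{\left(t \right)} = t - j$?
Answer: $12$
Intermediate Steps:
$j = 6$ ($j = \left(-6\right) \left(-1\right) = 6$)
$w{\left(t \right)} = -8 + t$ ($w{\left(t \right)} = -2 + \left(t - 6\right) = -2 + \left(-6 + t\right) = -8 + t$)
$- w{\left(-4 \right)} = - (-8 - 4) = \left(-1\right) \left(-12\right) = 12$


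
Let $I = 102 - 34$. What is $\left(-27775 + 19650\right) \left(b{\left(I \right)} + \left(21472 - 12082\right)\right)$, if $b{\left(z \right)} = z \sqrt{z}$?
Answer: $-76293750 - 1105000 \sqrt{17} \approx -8.085 \cdot 10^{7}$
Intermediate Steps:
$I = 68$
$b{\left(z \right)} = z^{\frac{3}{2}}$
$\left(-27775 + 19650\right) \left(b{\left(I \right)} + \left(21472 - 12082\right)\right) = \left(-27775 + 19650\right) \left(68^{\frac{3}{2}} + \left(21472 - 12082\right)\right) = - 8125 \left(136 \sqrt{17} + 9390\right) = - 8125 \left(9390 + 136 \sqrt{17}\right) = -76293750 - 1105000 \sqrt{17}$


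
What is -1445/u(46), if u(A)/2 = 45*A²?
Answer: -289/38088 ≈ -0.0075877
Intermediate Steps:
u(A) = 90*A² (u(A) = 2*(45*A²) = 90*A²)
-1445/u(46) = -1445/(90*46²) = -1445/(90*2116) = -1445/190440 = -1445*1/190440 = -289/38088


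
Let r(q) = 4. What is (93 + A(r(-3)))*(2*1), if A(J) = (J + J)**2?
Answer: 314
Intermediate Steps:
A(J) = 4*J**2 (A(J) = (2*J)**2 = 4*J**2)
(93 + A(r(-3)))*(2*1) = (93 + 4*4**2)*(2*1) = (93 + 4*16)*2 = (93 + 64)*2 = 157*2 = 314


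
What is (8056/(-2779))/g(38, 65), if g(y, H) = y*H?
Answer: -212/180635 ≈ -0.0011736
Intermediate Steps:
g(y, H) = H*y
(8056/(-2779))/g(38, 65) = (8056/(-2779))/((65*38)) = (8056*(-1/2779))/2470 = -8056/2779*1/2470 = -212/180635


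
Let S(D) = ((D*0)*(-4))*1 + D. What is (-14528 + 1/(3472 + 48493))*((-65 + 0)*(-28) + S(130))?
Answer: -294429532410/10393 ≈ -2.8330e+7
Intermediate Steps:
S(D) = D (S(D) = (0*(-4))*1 + D = 0*1 + D = 0 + D = D)
(-14528 + 1/(3472 + 48493))*((-65 + 0)*(-28) + S(130)) = (-14528 + 1/(3472 + 48493))*((-65 + 0)*(-28) + 130) = (-14528 + 1/51965)*(-65*(-28) + 130) = (-14528 + 1/51965)*(1820 + 130) = -754947519/51965*1950 = -294429532410/10393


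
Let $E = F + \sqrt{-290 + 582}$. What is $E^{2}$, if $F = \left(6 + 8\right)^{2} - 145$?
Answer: $2893 + 204 \sqrt{73} \approx 4636.0$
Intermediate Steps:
$F = 51$ ($F = 14^{2} - 145 = 196 - 145 = 51$)
$E = 51 + 2 \sqrt{73}$ ($E = 51 + \sqrt{-290 + 582} = 51 + \sqrt{292} = 51 + 2 \sqrt{73} \approx 68.088$)
$E^{2} = \left(51 + 2 \sqrt{73}\right)^{2}$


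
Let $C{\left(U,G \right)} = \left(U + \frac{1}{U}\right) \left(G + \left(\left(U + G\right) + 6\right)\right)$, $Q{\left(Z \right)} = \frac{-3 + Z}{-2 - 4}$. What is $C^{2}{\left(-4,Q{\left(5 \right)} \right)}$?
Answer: $\frac{289}{9} \approx 32.111$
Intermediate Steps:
$Q{\left(Z \right)} = \frac{1}{2} - \frac{Z}{6}$ ($Q{\left(Z \right)} = \frac{-3 + Z}{-6} = \left(-3 + Z\right) \left(- \frac{1}{6}\right) = \frac{1}{2} - \frac{Z}{6}$)
$C{\left(U,G \right)} = \left(U + \frac{1}{U}\right) \left(6 + U + 2 G\right)$ ($C{\left(U,G \right)} = \left(U + \frac{1}{U}\right) \left(G + \left(\left(G + U\right) + 6\right)\right) = \left(U + \frac{1}{U}\right) \left(G + \left(6 + G + U\right)\right) = \left(U + \frac{1}{U}\right) \left(6 + U + 2 G\right)$)
$C^{2}{\left(-4,Q{\left(5 \right)} \right)} = \left(\frac{6 + 2 \left(\frac{1}{2} - \frac{5}{6}\right) - 4 \left(1 + \left(-4\right)^{2} + 6 \left(-4\right) + 2 \left(\frac{1}{2} - \frac{5}{6}\right) \left(-4\right)\right)}{-4}\right)^{2} = \left(- \frac{6 + 2 \left(\frac{1}{2} - \frac{5}{6}\right) - 4 \left(1 + 16 - 24 + 2 \left(\frac{1}{2} - \frac{5}{6}\right) \left(-4\right)\right)}{4}\right)^{2} = \left(- \frac{6 + 2 \left(- \frac{1}{3}\right) - 4 \left(1 + 16 - 24 + 2 \left(- \frac{1}{3}\right) \left(-4\right)\right)}{4}\right)^{2} = \left(- \frac{6 - \frac{2}{3} - 4 \left(1 + 16 - 24 + \frac{8}{3}\right)}{4}\right)^{2} = \left(- \frac{6 - \frac{2}{3} - - \frac{52}{3}}{4}\right)^{2} = \left(- \frac{6 - \frac{2}{3} + \frac{52}{3}}{4}\right)^{2} = \left(\left(- \frac{1}{4}\right) \frac{68}{3}\right)^{2} = \left(- \frac{17}{3}\right)^{2} = \frac{289}{9}$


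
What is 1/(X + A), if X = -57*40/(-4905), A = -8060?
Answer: -327/2635468 ≈ -0.00012408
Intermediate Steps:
X = 152/327 (X = -2280*(-1/4905) = 152/327 ≈ 0.46483)
1/(X + A) = 1/(152/327 - 8060) = 1/(-2635468/327) = -327/2635468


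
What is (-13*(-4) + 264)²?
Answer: 99856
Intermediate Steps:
(-13*(-4) + 264)² = (52 + 264)² = 316² = 99856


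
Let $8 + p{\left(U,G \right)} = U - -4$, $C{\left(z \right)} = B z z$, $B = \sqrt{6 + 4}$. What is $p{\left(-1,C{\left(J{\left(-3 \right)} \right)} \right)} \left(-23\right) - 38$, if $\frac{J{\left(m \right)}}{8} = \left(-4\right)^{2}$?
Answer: $77$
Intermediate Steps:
$B = \sqrt{10} \approx 3.1623$
$J{\left(m \right)} = 128$ ($J{\left(m \right)} = 8 \left(-4\right)^{2} = 8 \cdot 16 = 128$)
$C{\left(z \right)} = \sqrt{10} z^{2}$ ($C{\left(z \right)} = \sqrt{10} z z = z \sqrt{10} z = \sqrt{10} z^{2}$)
$p{\left(U,G \right)} = -4 + U$ ($p{\left(U,G \right)} = -8 + \left(U - -4\right) = -8 + \left(U + 4\right) = -8 + \left(4 + U\right) = -4 + U$)
$p{\left(-1,C{\left(J{\left(-3 \right)} \right)} \right)} \left(-23\right) - 38 = \left(-4 - 1\right) \left(-23\right) - 38 = \left(-5\right) \left(-23\right) - 38 = 115 - 38 = 77$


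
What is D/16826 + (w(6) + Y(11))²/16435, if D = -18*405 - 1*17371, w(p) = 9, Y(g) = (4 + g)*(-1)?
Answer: -404697799/276535310 ≈ -1.4635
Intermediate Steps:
Y(g) = -4 - g
D = -24661 (D = -7290 - 17371 = -24661)
D/16826 + (w(6) + Y(11))²/16435 = -24661/16826 + (9 + (-4 - 1*11))²/16435 = -24661*1/16826 + (9 + (-4 - 11))²*(1/16435) = -24661/16826 + (9 - 15)²*(1/16435) = -24661/16826 + (-6)²*(1/16435) = -24661/16826 + 36*(1/16435) = -24661/16826 + 36/16435 = -404697799/276535310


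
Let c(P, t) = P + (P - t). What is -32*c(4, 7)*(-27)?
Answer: 864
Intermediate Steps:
c(P, t) = -t + 2*P
-32*c(4, 7)*(-27) = -32*(-1*7 + 2*4)*(-27) = -32*(-7 + 8)*(-27) = -32*1*(-27) = -32*(-27) = 864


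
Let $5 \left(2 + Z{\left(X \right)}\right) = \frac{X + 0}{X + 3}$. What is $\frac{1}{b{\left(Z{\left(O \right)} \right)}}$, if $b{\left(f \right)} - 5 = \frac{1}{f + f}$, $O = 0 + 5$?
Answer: $\frac{15}{71} \approx 0.21127$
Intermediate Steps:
$O = 5$
$Z{\left(X \right)} = -2 + \frac{X}{5 \left(3 + X\right)}$ ($Z{\left(X \right)} = -2 + \frac{\left(X + 0\right) \frac{1}{X + 3}}{5} = -2 + \frac{X \frac{1}{3 + X}}{5} = -2 + \frac{X}{5 \left(3 + X\right)}$)
$b{\left(f \right)} = 5 + \frac{1}{2 f}$ ($b{\left(f \right)} = 5 + \frac{1}{f + f} = 5 + \frac{1}{2 f}$)
$\frac{1}{b{\left(Z{\left(O \right)} \right)}} = \frac{1}{5 + \frac{1}{2 \frac{3 \left(-10 - 15\right)}{5 \left(3 + 5\right)}}} = \frac{1}{5 + \frac{1}{2 \frac{3 \left(-10 - 15\right)}{5 \cdot 8}}} = \frac{1}{5 + \frac{1}{2 \cdot \frac{3}{5} \cdot \frac{1}{8} \left(-25\right)}} = \frac{1}{5 + \frac{1}{2 \left(- \frac{15}{8}\right)}} = \frac{1}{5 + \frac{1}{2} \left(- \frac{8}{15}\right)} = \frac{1}{5 - \frac{4}{15}} = \frac{1}{\frac{71}{15}} = \frac{15}{71}$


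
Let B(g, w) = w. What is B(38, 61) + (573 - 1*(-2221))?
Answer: 2855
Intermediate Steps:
B(38, 61) + (573 - 1*(-2221)) = 61 + (573 - 1*(-2221)) = 61 + (573 + 2221) = 61 + 2794 = 2855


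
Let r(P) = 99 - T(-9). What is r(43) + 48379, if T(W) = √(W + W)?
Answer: 48478 - 3*I*√2 ≈ 48478.0 - 4.2426*I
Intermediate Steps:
T(W) = √2*√W (T(W) = √(2*W) = √2*√W)
r(P) = 99 - 3*I*√2 (r(P) = 99 - √2*√(-9) = 99 - √2*3*I = 99 - 3*I*√2)
r(43) + 48379 = (99 - 3*I*√2) + 48379 = 48478 - 3*I*√2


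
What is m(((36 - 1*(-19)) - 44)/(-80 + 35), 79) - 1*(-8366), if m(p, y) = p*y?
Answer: 375601/45 ≈ 8346.7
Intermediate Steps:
m(((36 - 1*(-19)) - 44)/(-80 + 35), 79) - 1*(-8366) = (((36 - 1*(-19)) - 44)/(-80 + 35))*79 - 1*(-8366) = (((36 + 19) - 44)/(-45))*79 + 8366 = ((55 - 44)*(-1/45))*79 + 8366 = (11*(-1/45))*79 + 8366 = -11/45*79 + 8366 = -869/45 + 8366 = 375601/45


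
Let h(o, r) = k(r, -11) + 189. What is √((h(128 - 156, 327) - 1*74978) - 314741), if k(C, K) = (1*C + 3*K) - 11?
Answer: I*√389247 ≈ 623.9*I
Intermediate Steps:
k(C, K) = -11 + C + 3*K (k(C, K) = (C + 3*K) - 11 = -11 + C + 3*K)
h(o, r) = 145 + r (h(o, r) = (-11 + r + 3*(-11)) + 189 = (-11 + r - 33) + 189 = (-44 + r) + 189 = 145 + r)
√((h(128 - 156, 327) - 1*74978) - 314741) = √(((145 + 327) - 1*74978) - 314741) = √((472 - 74978) - 314741) = √(-74506 - 314741) = √(-389247) = I*√389247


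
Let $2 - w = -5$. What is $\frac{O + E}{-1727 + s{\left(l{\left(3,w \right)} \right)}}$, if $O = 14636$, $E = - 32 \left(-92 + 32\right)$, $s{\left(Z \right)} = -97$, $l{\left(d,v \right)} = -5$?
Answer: $- \frac{4139}{456} \approx -9.0768$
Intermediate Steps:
$w = 7$ ($w = 2 - -5 = 2 + 5 = 7$)
$E = 1920$ ($E = \left(-32\right) \left(-60\right) = 1920$)
$\frac{O + E}{-1727 + s{\left(l{\left(3,w \right)} \right)}} = \frac{14636 + 1920}{-1727 - 97} = \frac{16556}{-1824} = 16556 \left(- \frac{1}{1824}\right) = - \frac{4139}{456}$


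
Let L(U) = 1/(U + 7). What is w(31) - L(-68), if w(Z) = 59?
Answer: 3600/61 ≈ 59.016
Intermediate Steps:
L(U) = 1/(7 + U)
w(31) - L(-68) = 59 - 1/(7 - 68) = 59 - 1/(-61) = 59 - 1*(-1/61) = 59 + 1/61 = 3600/61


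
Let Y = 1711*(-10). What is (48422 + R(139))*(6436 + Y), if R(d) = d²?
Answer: -723088782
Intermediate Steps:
Y = -17110
(48422 + R(139))*(6436 + Y) = (48422 + 139²)*(6436 - 17110) = (48422 + 19321)*(-10674) = 67743*(-10674) = -723088782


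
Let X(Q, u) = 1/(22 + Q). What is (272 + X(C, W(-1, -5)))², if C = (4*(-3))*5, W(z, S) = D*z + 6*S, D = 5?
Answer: 106812225/1444 ≈ 73970.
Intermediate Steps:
W(z, S) = 5*z + 6*S
C = -60 (C = -12*5 = -60)
(272 + X(C, W(-1, -5)))² = (272 + 1/(22 - 60))² = (272 + 1/(-38))² = (272 - 1/38)² = (10335/38)² = 106812225/1444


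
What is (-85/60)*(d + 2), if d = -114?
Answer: 476/3 ≈ 158.67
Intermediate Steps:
(-85/60)*(d + 2) = (-85/60)*(-114 + 2) = -85*1/60*(-112) = -17/12*(-112) = 476/3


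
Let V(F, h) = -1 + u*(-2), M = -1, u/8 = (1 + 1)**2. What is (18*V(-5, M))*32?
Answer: -37440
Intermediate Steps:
u = 32 (u = 8*(1 + 1)**2 = 8*2**2 = 8*4 = 32)
V(F, h) = -65 (V(F, h) = -1 + 32*(-2) = -1 - 64 = -65)
(18*V(-5, M))*32 = (18*(-65))*32 = -1170*32 = -37440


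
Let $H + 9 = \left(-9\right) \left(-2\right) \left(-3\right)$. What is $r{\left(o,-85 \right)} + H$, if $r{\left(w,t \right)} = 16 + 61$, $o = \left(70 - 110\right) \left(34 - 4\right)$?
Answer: $14$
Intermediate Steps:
$o = -1200$ ($o = \left(-40\right) 30 = -1200$)
$r{\left(w,t \right)} = 77$
$H = -63$ ($H = -9 + \left(-9\right) \left(-2\right) \left(-3\right) = -9 + 18 \left(-3\right) = -9 - 54 = -63$)
$r{\left(o,-85 \right)} + H = 77 - 63 = 14$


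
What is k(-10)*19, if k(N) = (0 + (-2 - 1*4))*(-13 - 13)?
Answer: 2964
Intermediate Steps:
k(N) = 156 (k(N) = (0 + (-2 - 4))*(-26) = (0 - 6)*(-26) = -6*(-26) = 156)
k(-10)*19 = 156*19 = 2964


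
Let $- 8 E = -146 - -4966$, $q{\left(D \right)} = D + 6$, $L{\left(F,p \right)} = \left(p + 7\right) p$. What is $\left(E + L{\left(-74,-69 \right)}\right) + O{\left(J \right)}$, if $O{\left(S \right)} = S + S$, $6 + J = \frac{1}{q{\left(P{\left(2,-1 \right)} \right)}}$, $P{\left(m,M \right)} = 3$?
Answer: $\frac{65947}{18} \approx 3663.7$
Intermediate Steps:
$L{\left(F,p \right)} = p \left(7 + p\right)$ ($L{\left(F,p \right)} = \left(7 + p\right) p = p \left(7 + p\right)$)
$q{\left(D \right)} = 6 + D$
$E = - \frac{1205}{2}$ ($E = - \frac{-146 - -4966}{8} = - \frac{-146 + 4966}{8} = \left(- \frac{1}{8}\right) 4820 = - \frac{1205}{2} \approx -602.5$)
$J = - \frac{53}{9}$ ($J = -6 + \frac{1}{6 + 3} = -6 + \frac{1}{9} = - \frac{53}{9} \approx -5.8889$)
$O{\left(S \right)} = 2 S$
$\left(E + L{\left(-74,-69 \right)}\right) + O{\left(J \right)} = \left(- \frac{1205}{2} - 69 \left(7 - 69\right)\right) + 2 \left(- \frac{53}{9}\right) = \left(- \frac{1205}{2} - -4278\right) - \frac{106}{9} = \left(- \frac{1205}{2} + 4278\right) - \frac{106}{9} = \frac{7351}{2} - \frac{106}{9} = \frac{65947}{18}$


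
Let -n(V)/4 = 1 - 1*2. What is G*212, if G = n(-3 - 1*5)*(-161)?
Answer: -136528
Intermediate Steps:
n(V) = 4 (n(V) = -4*(1 - 1*2) = -4*(1 - 2) = -4*(-1) = 4)
G = -644 (G = 4*(-161) = -644)
G*212 = -644*212 = -136528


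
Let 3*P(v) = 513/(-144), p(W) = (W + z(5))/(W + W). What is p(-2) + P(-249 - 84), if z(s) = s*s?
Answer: -111/16 ≈ -6.9375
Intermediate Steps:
z(s) = s²
p(W) = (25 + W)/(2*W) (p(W) = (W + 5²)/(W + W) = (W + 25)/((2*W)) = (25 + W)*(1/(2*W)) = (25 + W)/(2*W))
P(v) = -19/16 (P(v) = (513/(-144))/3 = (513*(-1/144))/3 = (⅓)*(-57/16) = -19/16)
p(-2) + P(-249 - 84) = (½)*(25 - 2)/(-2) - 19/16 = (½)*(-½)*23 - 19/16 = -23/4 - 19/16 = -111/16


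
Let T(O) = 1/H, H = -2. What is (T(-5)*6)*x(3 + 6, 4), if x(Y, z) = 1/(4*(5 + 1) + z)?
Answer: -3/28 ≈ -0.10714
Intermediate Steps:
T(O) = -½ (T(O) = 1/(-2) = -½)
x(Y, z) = 1/(24 + z) (x(Y, z) = 1/(4*6 + z) = 1/(24 + z))
(T(-5)*6)*x(3 + 6, 4) = (-½*6)/(24 + 4) = -3/28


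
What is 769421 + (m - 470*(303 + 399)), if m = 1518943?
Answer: 1958424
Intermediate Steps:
769421 + (m - 470*(303 + 399)) = 769421 + (1518943 - 470*(303 + 399)) = 769421 + (1518943 - 470*702) = 769421 + (1518943 - 1*329940) = 769421 + (1518943 - 329940) = 769421 + 1189003 = 1958424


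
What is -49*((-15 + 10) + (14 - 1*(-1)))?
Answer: -490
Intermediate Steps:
-49*((-15 + 10) + (14 - 1*(-1))) = -49*(-5 + (14 + 1)) = -49*(-5 + 15) = -49*10 = -490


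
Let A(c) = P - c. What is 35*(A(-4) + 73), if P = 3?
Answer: 2800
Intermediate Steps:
A(c) = 3 - c
35*(A(-4) + 73) = 35*((3 - 1*(-4)) + 73) = 35*((3 + 4) + 73) = 35*(7 + 73) = 35*80 = 2800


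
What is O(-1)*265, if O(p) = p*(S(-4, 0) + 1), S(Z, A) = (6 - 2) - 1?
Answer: -1060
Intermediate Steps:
S(Z, A) = 3 (S(Z, A) = 4 - 1 = 3)
O(p) = 4*p (O(p) = p*(3 + 1) = p*4 = 4*p)
O(-1)*265 = (4*(-1))*265 = -4*265 = -1060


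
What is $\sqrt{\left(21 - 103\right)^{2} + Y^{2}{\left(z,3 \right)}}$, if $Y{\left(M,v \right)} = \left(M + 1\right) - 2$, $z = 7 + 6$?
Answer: $2 \sqrt{1717} \approx 82.873$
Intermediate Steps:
$z = 13$
$Y{\left(M,v \right)} = -1 + M$ ($Y{\left(M,v \right)} = \left(1 + M\right) - 2 = -1 + M$)
$\sqrt{\left(21 - 103\right)^{2} + Y^{2}{\left(z,3 \right)}} = \sqrt{\left(21 - 103\right)^{2} + \left(-1 + 13\right)^{2}} = \sqrt{\left(-82\right)^{2} + 12^{2}} = \sqrt{6724 + 144} = \sqrt{6868} = 2 \sqrt{1717}$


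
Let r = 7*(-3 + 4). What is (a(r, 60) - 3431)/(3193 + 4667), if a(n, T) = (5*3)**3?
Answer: -14/1965 ≈ -0.0071247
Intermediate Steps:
r = 7 (r = 7*1 = 7)
a(n, T) = 3375 (a(n, T) = 15**3 = 3375)
(a(r, 60) - 3431)/(3193 + 4667) = (3375 - 3431)/(3193 + 4667) = -56/7860 = -56*1/7860 = -14/1965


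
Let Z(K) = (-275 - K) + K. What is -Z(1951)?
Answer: 275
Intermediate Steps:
Z(K) = -275
-Z(1951) = -1*(-275) = 275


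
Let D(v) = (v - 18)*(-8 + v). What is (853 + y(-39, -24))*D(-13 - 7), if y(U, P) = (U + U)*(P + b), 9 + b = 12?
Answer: 2650424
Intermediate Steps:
b = 3 (b = -9 + 12 = 3)
y(U, P) = 2*U*(3 + P) (y(U, P) = (U + U)*(P + 3) = (2*U)*(3 + P) = 2*U*(3 + P))
D(v) = (-18 + v)*(-8 + v)
(853 + y(-39, -24))*D(-13 - 7) = (853 + 2*(-39)*(3 - 24))*(144 + (-13 - 7)² - 26*(-13 - 7)) = (853 + 2*(-39)*(-21))*(144 + (-20)² - 26*(-20)) = (853 + 1638)*(144 + 400 + 520) = 2491*1064 = 2650424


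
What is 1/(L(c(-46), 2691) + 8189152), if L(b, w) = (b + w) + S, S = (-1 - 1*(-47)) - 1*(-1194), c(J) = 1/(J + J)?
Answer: 92/753763635 ≈ 1.2205e-7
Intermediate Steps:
c(J) = 1/(2*J)
S = 1240 (S = (-1 + 47) + 1194 = 46 + 1194 = 1240)
L(b, w) = 1240 + b + w (L(b, w) = (b + w) + 1240 = 1240 + b + w)
1/(L(c(-46), 2691) + 8189152) = 1/((1240 + (½)/(-46) + 2691) + 8189152) = 1/((1240 + (½)*(-1/46) + 2691) + 8189152) = 1/((1240 - 1/92 + 2691) + 8189152) = 1/(361651/92 + 8189152) = 1/(753763635/92) = 92/753763635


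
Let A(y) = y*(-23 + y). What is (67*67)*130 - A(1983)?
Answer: -3303110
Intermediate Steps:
(67*67)*130 - A(1983) = (67*67)*130 - 1983*(-23 + 1983) = 4489*130 - 1983*1960 = 583570 - 1*3886680 = 583570 - 3886680 = -3303110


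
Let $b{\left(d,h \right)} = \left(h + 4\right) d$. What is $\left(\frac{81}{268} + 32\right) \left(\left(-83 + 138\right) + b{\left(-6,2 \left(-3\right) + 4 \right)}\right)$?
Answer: $\frac{372251}{268} \approx 1389.0$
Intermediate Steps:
$b{\left(d,h \right)} = d \left(4 + h\right)$ ($b{\left(d,h \right)} = \left(4 + h\right) d = d \left(4 + h\right)$)
$\left(\frac{81}{268} + 32\right) \left(\left(-83 + 138\right) + b{\left(-6,2 \left(-3\right) + 4 \right)}\right) = \left(\frac{81}{268} + 32\right) \left(\left(-83 + 138\right) - 6 \left(4 + \left(2 \left(-3\right) + 4\right)\right)\right) = \left(81 \cdot \frac{1}{268} + 32\right) \left(55 - 6 \left(4 + \left(-6 + 4\right)\right)\right) = \left(\frac{81}{268} + 32\right) \left(55 - 6 \left(4 - 2\right)\right) = \frac{8657 \left(55 - 12\right)}{268} = \frac{8657}{268} \cdot 43 = \frac{372251}{268}$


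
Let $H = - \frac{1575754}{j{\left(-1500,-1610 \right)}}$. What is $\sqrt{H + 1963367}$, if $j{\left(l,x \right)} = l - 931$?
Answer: $\frac{\sqrt{11606860383261}}{2431} \approx 1401.4$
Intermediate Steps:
$j{\left(l,x \right)} = -931 + l$
$H = \frac{1575754}{2431}$ ($H = - \frac{1575754}{-931 - 1500} = - \frac{1575754}{-2431} = \left(-1575754\right) \left(- \frac{1}{2431}\right) = \frac{1575754}{2431} \approx 648.19$)
$\sqrt{H + 1963367} = \sqrt{\frac{1575754}{2431} + 1963367} = \sqrt{\frac{4774520931}{2431}} = \frac{\sqrt{11606860383261}}{2431}$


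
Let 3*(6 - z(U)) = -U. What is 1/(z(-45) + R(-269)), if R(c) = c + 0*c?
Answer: -1/278 ≈ -0.0035971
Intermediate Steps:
z(U) = 6 + U/3 (z(U) = 6 - (-1)*U/3 = 6 + U/3)
R(c) = c (R(c) = c + 0 = c)
1/(z(-45) + R(-269)) = 1/((6 + (⅓)*(-45)) - 269) = 1/((6 - 15) - 269) = 1/(-9 - 269) = 1/(-278) = -1/278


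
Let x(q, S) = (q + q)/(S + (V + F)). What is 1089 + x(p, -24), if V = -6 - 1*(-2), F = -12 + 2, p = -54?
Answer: 20745/19 ≈ 1091.8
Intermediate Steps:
F = -10
V = -4 (V = -6 + 2 = -4)
x(q, S) = 2*q/(-14 + S) (x(q, S) = (q + q)/(S + (-4 - 10)) = (2*q)/(S - 14) = (2*q)/(-14 + S) = 2*q/(-14 + S))
1089 + x(p, -24) = 1089 + 2*(-54)/(-14 - 24) = 1089 + 2*(-54)/(-38) = 1089 + 2*(-54)*(-1/38) = 1089 + 54/19 = 20745/19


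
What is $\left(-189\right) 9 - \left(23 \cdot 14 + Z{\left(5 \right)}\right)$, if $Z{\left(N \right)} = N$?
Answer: $-2028$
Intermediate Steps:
$\left(-189\right) 9 - \left(23 \cdot 14 + Z{\left(5 \right)}\right) = \left(-189\right) 9 - \left(23 \cdot 14 + 5\right) = -1701 - \left(322 + 5\right) = -1701 - 327 = -2028$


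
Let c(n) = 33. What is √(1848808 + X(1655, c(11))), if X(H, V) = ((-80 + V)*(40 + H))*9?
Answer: √1131823 ≈ 1063.9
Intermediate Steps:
X(H, V) = 9*(-80 + V)*(40 + H)
√(1848808 + X(1655, c(11))) = √(1848808 + (-28800 - 720*1655 + 360*33 + 9*1655*33)) = √(1848808 + (-28800 - 1191600 + 11880 + 491535)) = √(1848808 - 716985) = √1131823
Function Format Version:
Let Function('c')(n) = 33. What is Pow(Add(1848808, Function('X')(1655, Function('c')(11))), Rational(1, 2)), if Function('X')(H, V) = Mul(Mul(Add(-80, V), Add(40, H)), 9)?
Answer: Pow(1131823, Rational(1, 2)) ≈ 1063.9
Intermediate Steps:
Function('X')(H, V) = Mul(9, Add(-80, V), Add(40, H))
Pow(Add(1848808, Function('X')(1655, Function('c')(11))), Rational(1, 2)) = Pow(Add(1848808, Add(-28800, Mul(-720, 1655), Mul(360, 33), Mul(9, 1655, 33))), Rational(1, 2)) = Pow(Add(1848808, Add(-28800, -1191600, 11880, 491535)), Rational(1, 2)) = Pow(Add(1848808, -716985), Rational(1, 2)) = Pow(1131823, Rational(1, 2))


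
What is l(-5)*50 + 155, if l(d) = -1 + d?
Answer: -145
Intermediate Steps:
l(-5)*50 + 155 = (-1 - 5)*50 + 155 = -6*50 + 155 = -300 + 155 = -145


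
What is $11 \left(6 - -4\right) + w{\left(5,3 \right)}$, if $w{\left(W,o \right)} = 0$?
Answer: $110$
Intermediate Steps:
$11 \left(6 - -4\right) + w{\left(5,3 \right)} = 11 \left(6 - -4\right) + 0 = 11 \left(6 + 4\right) + 0 = 11 \cdot 10 + 0 = 110 + 0 = 110$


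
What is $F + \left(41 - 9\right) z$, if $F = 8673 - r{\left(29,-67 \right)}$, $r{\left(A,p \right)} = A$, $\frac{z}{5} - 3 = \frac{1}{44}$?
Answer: $\frac{100404}{11} \approx 9127.6$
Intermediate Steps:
$z = \frac{665}{44}$ ($z = 15 + \frac{5}{44} = \frac{665}{44} \approx 15.114$)
$F = 8644$ ($F = 8673 - 29 = 8644$)
$F + \left(41 - 9\right) z = 8644 + \left(41 - 9\right) \frac{665}{44} = 8644 + 32 \cdot \frac{665}{44} = 8644 + \frac{5320}{11} = \frac{100404}{11}$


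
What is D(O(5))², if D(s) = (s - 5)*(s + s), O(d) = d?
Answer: 0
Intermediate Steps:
D(s) = 2*s*(-5 + s) (D(s) = (-5 + s)*(2*s) = 2*s*(-5 + s))
D(O(5))² = (2*5*(-5 + 5))² = (2*5*0)² = 0² = 0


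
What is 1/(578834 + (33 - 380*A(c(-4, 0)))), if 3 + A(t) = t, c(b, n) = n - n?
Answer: 1/580007 ≈ 1.7241e-6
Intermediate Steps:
c(b, n) = 0
A(t) = -3 + t
1/(578834 + (33 - 380*A(c(-4, 0)))) = 1/(578834 + (33 - 380*(-3 + 0))) = 1/(578834 + (33 - 380*(-3))) = 1/(578834 + (33 + 1140)) = 1/(578834 + 1173) = 1/580007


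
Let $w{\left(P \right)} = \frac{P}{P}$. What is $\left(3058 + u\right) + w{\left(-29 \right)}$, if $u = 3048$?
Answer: $6107$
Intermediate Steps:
$w{\left(P \right)} = 1$
$\left(3058 + u\right) + w{\left(-29 \right)} = \left(3058 + 3048\right) + 1 = 6106 + 1 = 6107$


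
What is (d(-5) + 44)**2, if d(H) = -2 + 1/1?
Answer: 1849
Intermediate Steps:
d(H) = -1 (d(H) = -2 + 1 = -1)
(d(-5) + 44)**2 = (-1 + 44)**2 = 43**2 = 1849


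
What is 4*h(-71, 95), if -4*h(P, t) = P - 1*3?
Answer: 74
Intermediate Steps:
h(P, t) = 3/4 - P/4 (h(P, t) = -(P - 1*3)/4 = -(P - 3)/4 = -(-3 + P)/4 = 3/4 - P/4)
4*h(-71, 95) = 4*(3/4 - 1/4*(-71)) = 4*(3/4 + 71/4) = 4*(37/2) = 74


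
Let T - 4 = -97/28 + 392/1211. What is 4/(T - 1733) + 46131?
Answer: 387061628683/8390489 ≈ 46131.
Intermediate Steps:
T = 4163/4844 (T = 4 + (-97/28 + 392/1211) = 4 + (-97*1/28 + 392*(1/1211)) = 4 + (-97/28 + 56/173) = 4 - 15213/4844 = 4163/4844 ≈ 0.85941)
4/(T - 1733) + 46131 = 4/(4163/4844 - 1733) + 46131 = 4/(-8390489/4844) + 46131 = 4*(-4844/8390489) + 46131 = -19376/8390489 + 46131 = 387061628683/8390489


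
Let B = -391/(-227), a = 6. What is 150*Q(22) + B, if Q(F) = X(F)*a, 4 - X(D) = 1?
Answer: 613291/227 ≈ 2701.7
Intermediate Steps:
X(D) = 3 (X(D) = 4 - 1*1 = 4 - 1 = 3)
B = 391/227 (B = -391*(-1/227) = 391/227 ≈ 1.7225)
Q(F) = 18 (Q(F) = 3*6 = 18)
150*Q(22) + B = 150*18 + 391/227 = 2700 + 391/227 = 613291/227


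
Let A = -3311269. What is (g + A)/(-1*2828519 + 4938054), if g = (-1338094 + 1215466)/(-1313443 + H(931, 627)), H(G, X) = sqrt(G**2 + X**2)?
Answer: -1904124494141727789/1213074920221404355 + 776644*sqrt(3490)/1213074920221404355 ≈ -1.5697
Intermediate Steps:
g = -122628/(-1313443 + 19*sqrt(3490)) (g = (-1338094 + 1215466)/(-1313443 + sqrt(931**2 + 627**2)) = -122628/(-1313443 + sqrt(866761 + 393129)) = -122628/(-1313443 + sqrt(1259890)) = -122628/(-1313443 + 19*sqrt(3490)) ≈ 0.093444)
(g + A)/(-1*2828519 + 4938054) = ((53688296068/575043751453 + 776644*sqrt(3490)/575043751453) - 3311269)/(-1*2828519 + 4938054) = (-1904124494141727789/575043751453 + 776644*sqrt(3490)/575043751453)/(-2828519 + 4938054) = (-1904124494141727789/575043751453 + 776644*sqrt(3490)/575043751453)/2109535 = (-1904124494141727789/575043751453 + 776644*sqrt(3490)/575043751453)*(1/2109535) = -1904124494141727789/1213074920221404355 + 776644*sqrt(3490)/1213074920221404355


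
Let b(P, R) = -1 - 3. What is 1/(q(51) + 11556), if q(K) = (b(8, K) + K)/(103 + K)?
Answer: 154/1779671 ≈ 8.6533e-5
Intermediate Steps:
b(P, R) = -4
q(K) = (-4 + K)/(103 + K)
1/(q(51) + 11556) = 1/((-4 + 51)/(103 + 51) + 11556) = 1/(47/154 + 11556) = 1/(1779671/154) = 154/1779671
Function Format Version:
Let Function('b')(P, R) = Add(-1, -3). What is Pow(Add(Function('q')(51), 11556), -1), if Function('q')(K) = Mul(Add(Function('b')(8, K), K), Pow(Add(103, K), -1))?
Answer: Rational(154, 1779671) ≈ 8.6533e-5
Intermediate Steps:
Function('b')(P, R) = -4
Function('q')(K) = Mul(Pow(Add(103, K), -1), Add(-4, K)) (Function('q')(K) = Mul(Add(-4, K), Pow(Add(103, K), -1)) = Mul(Pow(Add(103, K), -1), Add(-4, K)))
Pow(Add(Function('q')(51), 11556), -1) = Pow(Add(Mul(Pow(Add(103, 51), -1), Add(-4, 51)), 11556), -1) = Pow(Add(Mul(Pow(154, -1), 47), 11556), -1) = Pow(Add(Mul(Rational(1, 154), 47), 11556), -1) = Pow(Add(Rational(47, 154), 11556), -1) = Pow(Rational(1779671, 154), -1) = Rational(154, 1779671)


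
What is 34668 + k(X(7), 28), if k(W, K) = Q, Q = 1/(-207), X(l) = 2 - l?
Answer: 7176275/207 ≈ 34668.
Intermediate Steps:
Q = -1/207 ≈ -0.0048309
k(W, K) = -1/207
34668 + k(X(7), 28) = 34668 - 1/207 = 7176275/207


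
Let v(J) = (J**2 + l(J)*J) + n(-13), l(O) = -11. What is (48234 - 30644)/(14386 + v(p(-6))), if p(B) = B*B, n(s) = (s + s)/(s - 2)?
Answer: 131925/114658 ≈ 1.1506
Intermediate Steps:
n(s) = 2*s/(-2 + s) (n(s) = (2*s)/(-2 + s) = 2*s/(-2 + s))
p(B) = B**2
v(J) = 26/15 + J**2 - 11*J (v(J) = (J**2 - 11*J) + 2*(-13)/(-2 - 13) = (J**2 - 11*J) + 2*(-13)/(-15) = (J**2 - 11*J) + 2*(-13)*(-1/15) = (J**2 - 11*J) + 26/15 = 26/15 + J**2 - 11*J)
(48234 - 30644)/(14386 + v(p(-6))) = (48234 - 30644)/(14386 + (26/15 + ((-6)**2)**2 - 11*(-6)**2)) = 17590/(14386 + (26/15 + 36**2 - 11*36)) = 17590/(14386 + (26/15 + 1296 - 396)) = 17590/(14386 + 13526/15) = 17590/(229316/15) = 17590*(15/229316) = 131925/114658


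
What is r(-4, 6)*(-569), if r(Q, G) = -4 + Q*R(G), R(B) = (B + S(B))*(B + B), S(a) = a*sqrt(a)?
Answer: 166148 + 163872*sqrt(6) ≈ 5.6755e+5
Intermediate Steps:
S(a) = a**(3/2)
R(B) = 2*B*(B + B**(3/2)) (R(B) = (B + B**(3/2))*(B + B) = (B + B**(3/2))*(2*B) = 2*B*(B + B**(3/2)))
r(Q, G) = -4 + 2*G*Q*(G + G**(3/2)) (r(Q, G) = -4 + Q*(2*G*(G + G**(3/2))) = -4 + 2*G*Q*(G + G**(3/2)))
r(-4, 6)*(-569) = (-4 + 2*6*(-4)*(6 + 6**(3/2)))*(-569) = (-4 + 2*6*(-4)*(6 + 6*sqrt(6)))*(-569) = (-4 + (-288 - 288*sqrt(6)))*(-569) = (-292 - 288*sqrt(6))*(-569) = 166148 + 163872*sqrt(6)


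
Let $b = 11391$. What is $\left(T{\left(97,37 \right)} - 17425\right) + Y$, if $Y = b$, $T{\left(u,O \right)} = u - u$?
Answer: $-6034$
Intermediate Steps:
$T{\left(u,O \right)} = 0$
$Y = 11391$
$\left(T{\left(97,37 \right)} - 17425\right) + Y = \left(0 - 17425\right) + 11391 = -17425 + 11391 = -6034$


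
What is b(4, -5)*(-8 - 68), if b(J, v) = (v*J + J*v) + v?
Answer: 3420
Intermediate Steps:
b(J, v) = v + 2*J*v (b(J, v) = (J*v + J*v) + v = 2*J*v + v = v + 2*J*v)
b(4, -5)*(-8 - 68) = (-5*(1 + 2*4))*(-8 - 68) = -5*(1 + 8)*(-76) = -5*9*(-76) = -45*(-76) = 3420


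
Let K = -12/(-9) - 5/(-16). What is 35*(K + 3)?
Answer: 7805/48 ≈ 162.60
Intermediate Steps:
K = 79/48 (K = -12*(-⅑) - 5*(-1/16) = 4/3 + 5/16 = 79/48 ≈ 1.6458)
35*(K + 3) = 35*(79/48 + 3) = 35*(223/48) = 7805/48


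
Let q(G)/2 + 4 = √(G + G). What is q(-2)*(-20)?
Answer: 160 - 80*I ≈ 160.0 - 80.0*I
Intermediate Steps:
q(G) = -8 + 2*√2*√G (q(G) = -8 + 2*√(G + G) = -8 + 2*√(2*G) = -8 + 2*(√2*√G) = -8 + 2*√2*√G)
q(-2)*(-20) = (-8 + 2*√2*√(-2))*(-20) = (-8 + 2*√2*(I*√2))*(-20) = (-8 + 4*I)*(-20) = 160 - 80*I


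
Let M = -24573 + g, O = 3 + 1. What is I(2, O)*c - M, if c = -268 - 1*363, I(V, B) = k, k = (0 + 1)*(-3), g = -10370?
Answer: 36836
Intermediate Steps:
k = -3 (k = 1*(-3) = -3)
O = 4
I(V, B) = -3
M = -34943 (M = -24573 - 10370 = -34943)
c = -631 (c = -268 - 363 = -631)
I(2, O)*c - M = -3*(-631) - 1*(-34943) = 1893 + 34943 = 36836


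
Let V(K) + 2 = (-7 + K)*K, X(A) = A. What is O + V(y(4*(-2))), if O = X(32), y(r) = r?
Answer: 150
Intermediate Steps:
O = 32
V(K) = -2 + K*(-7 + K) (V(K) = -2 + (-7 + K)*K = -2 + K*(-7 + K))
O + V(y(4*(-2))) = 32 + (-2 + (4*(-2))² - 28*(-2)) = 32 + (-2 + (-8)² - 7*(-8)) = 32 + (-2 + 64 + 56) = 32 + 118 = 150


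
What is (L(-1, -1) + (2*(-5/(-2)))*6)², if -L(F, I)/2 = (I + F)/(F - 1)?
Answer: 784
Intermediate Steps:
L(F, I) = -2*(F + I)/(-1 + F) (L(F, I) = -2*(I + F)/(F - 1) = -2*(F + I)/(-1 + F))
(L(-1, -1) + (2*(-5/(-2)))*6)² = (2*(-1*(-1) - 1*(-1))/(-1 - 1) + (2*(-5/(-2)))*6)² = (2*(1 + 1)/(-2) + (2*(-5*(-½)))*6)² = (2*(-½)*2 + (2*(5/2))*6)² = (-2 + 5*6)² = (-2 + 30)² = 28² = 784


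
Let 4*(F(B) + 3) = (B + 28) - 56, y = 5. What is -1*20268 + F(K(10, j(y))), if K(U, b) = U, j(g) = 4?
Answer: -40551/2 ≈ -20276.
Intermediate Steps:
F(B) = -10 + B/4 (F(B) = -3 + ((B + 28) - 56)/4 = -3 + ((28 + B) - 56)/4 = -3 + (-28 + B)/4 = -3 + (-7 + B/4) = -10 + B/4)
-1*20268 + F(K(10, j(y))) = -1*20268 + (-10 + (¼)*10) = -20268 + (-10 + 5/2) = -20268 - 15/2 = -40551/2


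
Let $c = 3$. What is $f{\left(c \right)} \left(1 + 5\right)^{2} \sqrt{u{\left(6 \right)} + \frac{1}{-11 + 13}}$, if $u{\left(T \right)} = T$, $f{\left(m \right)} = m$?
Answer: $54 \sqrt{26} \approx 275.35$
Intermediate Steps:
$f{\left(c \right)} \left(1 + 5\right)^{2} \sqrt{u{\left(6 \right)} + \frac{1}{-11 + 13}} = 3 \left(1 + 5\right)^{2} \sqrt{6 + \frac{1}{-11 + 13}} = 3 \cdot 6^{2} \sqrt{6 + \frac{1}{2}} = 3 \cdot 36 \sqrt{6 + \frac{1}{2}} = 108 \sqrt{\frac{13}{2}} = 108 \frac{\sqrt{26}}{2} = 54 \sqrt{26}$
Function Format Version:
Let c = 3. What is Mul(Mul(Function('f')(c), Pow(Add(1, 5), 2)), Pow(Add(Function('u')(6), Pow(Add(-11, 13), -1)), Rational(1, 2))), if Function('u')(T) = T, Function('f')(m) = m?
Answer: Mul(54, Pow(26, Rational(1, 2))) ≈ 275.35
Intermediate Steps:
Mul(Mul(Function('f')(c), Pow(Add(1, 5), 2)), Pow(Add(Function('u')(6), Pow(Add(-11, 13), -1)), Rational(1, 2))) = Mul(Mul(3, Pow(Add(1, 5), 2)), Pow(Add(6, Pow(Add(-11, 13), -1)), Rational(1, 2))) = Mul(Mul(3, Pow(6, 2)), Pow(Add(6, Pow(2, -1)), Rational(1, 2))) = Mul(Mul(3, 36), Pow(Add(6, Rational(1, 2)), Rational(1, 2))) = Mul(108, Pow(Rational(13, 2), Rational(1, 2))) = Mul(108, Mul(Rational(1, 2), Pow(26, Rational(1, 2)))) = Mul(54, Pow(26, Rational(1, 2)))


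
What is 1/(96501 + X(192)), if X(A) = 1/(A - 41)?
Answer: 151/14571652 ≈ 1.0363e-5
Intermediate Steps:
X(A) = 1/(-41 + A)
1/(96501 + X(192)) = 1/(96501 + 1/(-41 + 192)) = 1/(96501 + 1/151) = 1/(14571652/151) = 151/14571652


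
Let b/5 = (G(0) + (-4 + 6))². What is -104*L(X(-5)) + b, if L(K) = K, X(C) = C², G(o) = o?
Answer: -2580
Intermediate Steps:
b = 20 (b = 5*(0 + (-4 + 6))² = 5*(0 + 2)² = 5*2² = 5*4 = 20)
-104*L(X(-5)) + b = -104*(-5)² + 20 = -104*25 + 20 = -2600 + 20 = -2580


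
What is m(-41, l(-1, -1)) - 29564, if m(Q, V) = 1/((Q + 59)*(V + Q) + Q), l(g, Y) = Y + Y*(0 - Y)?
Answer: -24094661/815 ≈ -29564.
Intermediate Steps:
l(g, Y) = Y - Y² (l(g, Y) = Y + Y*(-Y) = Y - Y²)
m(Q, V) = 1/(Q + (59 + Q)*(Q + V)) (m(Q, V) = 1/((59 + Q)*(Q + V) + Q) = 1/(Q + (59 + Q)*(Q + V)))
m(-41, l(-1, -1)) - 29564 = 1/((-41)² + 59*(-(1 - 1*(-1))) + 60*(-41) - (-41)*(1 - 1*(-1))) - 29564 = 1/(1681 + 59*(-(1 + 1)) - 2460 - (-41)*(1 + 1)) - 29564 = 1/(1681 + 59*(-1*2) - 2460 - (-41)*2) - 29564 = 1/(1681 + 59*(-2) - 2460 - 41*(-2)) - 29564 = 1/(1681 - 118 - 2460 + 82) - 29564 = 1/(-815) - 29564 = -1/815 - 29564 = -24094661/815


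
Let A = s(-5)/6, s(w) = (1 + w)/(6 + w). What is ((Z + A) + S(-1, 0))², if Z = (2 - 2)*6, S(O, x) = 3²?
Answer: 625/9 ≈ 69.444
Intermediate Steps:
s(w) = (1 + w)/(6 + w)
S(O, x) = 9
A = -⅔ (A = ((1 - 5)/(6 - 5))/6 = (-4/1)*(⅙) = (1*(-4))*(⅙) = -4*⅙ = -⅔ ≈ -0.66667)
Z = 0 (Z = 0*6 = 0)
((Z + A) + S(-1, 0))² = ((0 - ⅔) + 9)² = (-⅔ + 9)² = (25/3)² = 625/9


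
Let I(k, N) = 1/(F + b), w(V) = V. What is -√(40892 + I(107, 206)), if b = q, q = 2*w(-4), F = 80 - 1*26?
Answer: -√86527518/46 ≈ -202.22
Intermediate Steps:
F = 54 (F = 80 - 26 = 54)
q = -8 (q = 2*(-4) = -8)
b = -8
I(k, N) = 1/46 (I(k, N) = 1/(54 - 8) = 1/46)
-√(40892 + I(107, 206)) = -√(40892 + 1/46) = -√(1881033/46) = -√86527518/46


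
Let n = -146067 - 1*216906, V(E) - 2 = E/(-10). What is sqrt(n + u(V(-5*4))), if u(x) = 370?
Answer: I*sqrt(362603) ≈ 602.17*I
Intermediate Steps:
V(E) = 2 - E/10 (V(E) = 2 + E/(-10) = 2 + E*(-1/10) = 2 - E/10)
n = -362973 (n = -146067 - 216906 = -362973)
sqrt(n + u(V(-5*4))) = sqrt(-362973 + 370) = sqrt(-362603) = I*sqrt(362603)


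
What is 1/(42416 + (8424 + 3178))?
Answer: 1/54018 ≈ 1.8512e-5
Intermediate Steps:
1/(42416 + (8424 + 3178)) = 1/(42416 + 11602) = 1/54018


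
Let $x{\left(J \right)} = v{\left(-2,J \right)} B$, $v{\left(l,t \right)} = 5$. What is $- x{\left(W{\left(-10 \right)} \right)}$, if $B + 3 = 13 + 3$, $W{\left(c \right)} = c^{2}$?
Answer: $-65$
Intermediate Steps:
$B = 13$ ($B = -3 + \left(13 + 3\right) = -3 + 16 = 13$)
$x{\left(J \right)} = 65$ ($x{\left(J \right)} = 5 \cdot 13 = 65$)
$- x{\left(W{\left(-10 \right)} \right)} = \left(-1\right) 65 = -65$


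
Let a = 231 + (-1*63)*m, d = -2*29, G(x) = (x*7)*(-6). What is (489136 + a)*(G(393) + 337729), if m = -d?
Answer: 156022186999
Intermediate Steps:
G(x) = -42*x (G(x) = (7*x)*(-6) = -42*x)
d = -58
m = 58 (m = -1*(-58) = 58)
a = -3423 (a = 231 - 1*63*58 = 231 - 63*58 = 231 - 3654 = -3423)
(489136 + a)*(G(393) + 337729) = (489136 - 3423)*(-42*393 + 337729) = 485713*(-16506 + 337729) = 485713*321223 = 156022186999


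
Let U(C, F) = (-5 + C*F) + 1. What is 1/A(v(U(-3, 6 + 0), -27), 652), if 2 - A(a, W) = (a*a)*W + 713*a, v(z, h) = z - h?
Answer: -1/19863 ≈ -5.0345e-5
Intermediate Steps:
U(C, F) = -4 + C*F
A(a, W) = 2 - 713*a - W*a**2 (A(a, W) = 2 - ((a*a)*W + 713*a) = 2 - (a**2*W + 713*a) = 2 - (W*a**2 + 713*a) = 2 - (713*a + W*a**2) = 2 + (-713*a - W*a**2) = 2 - 713*a - W*a**2)
1/A(v(U(-3, 6 + 0), -27), 652) = 1/(2 - 713*((-4 - 3*(6 + 0)) - 1*(-27)) - 1*652*((-4 - 3*(6 + 0)) - 1*(-27))**2) = 1/(2 - 713*((-4 - 3*6) + 27) - 1*652*((-4 - 3*6) + 27)**2) = 1/(2 - 713*((-4 - 18) + 27) - 1*652*((-4 - 18) + 27)**2) = 1/(2 - 713*(-22 + 27) - 1*652*(-22 + 27)**2) = 1/(2 - 713*5 - 1*652*5**2) = 1/(2 - 3565 - 1*652*25) = 1/(2 - 3565 - 16300) = 1/(-19863) = -1/19863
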